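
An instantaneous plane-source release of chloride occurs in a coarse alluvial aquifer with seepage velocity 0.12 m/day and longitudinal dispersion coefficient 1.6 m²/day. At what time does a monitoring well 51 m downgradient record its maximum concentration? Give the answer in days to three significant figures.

328 days

For the 1D instantaneous-source solution, setting ∂C/∂t = 0 at fixed x gives v²t² + 2Dt − x² = 0, so t = (√(D² + v²x²) − D)/v².
√(D² + v²x²) = √(1.6² + 0.12² × 51²) = 6.326; v² = 0.0144.
t = (6.326 − 1.6)/0.0144 = 328 days (vs. the pure-advection estimate x/v = 425 d).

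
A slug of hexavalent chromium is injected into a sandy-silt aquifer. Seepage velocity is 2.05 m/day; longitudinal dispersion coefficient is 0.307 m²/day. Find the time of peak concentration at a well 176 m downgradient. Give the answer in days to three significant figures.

For the 1D instantaneous-source solution, setting ∂C/∂t = 0 at fixed x gives v²t² + 2Dt − x² = 0, so t = (√(D² + v²x²) − D)/v².
√(D² + v²x²) = √(0.307² + 2.05² × 176²) = 360.8; v² = 4.2025.
t = (360.8 − 0.307)/4.2025 = 85.8 days (vs. the pure-advection estimate x/v = 85.9 d).

85.8 days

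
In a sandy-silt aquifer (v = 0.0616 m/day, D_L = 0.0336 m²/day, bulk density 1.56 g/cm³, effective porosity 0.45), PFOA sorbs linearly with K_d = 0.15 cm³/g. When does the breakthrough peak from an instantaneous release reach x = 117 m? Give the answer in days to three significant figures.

Retardation factor R = 1 + ρ_b·K_d/n = 1 + 1.56 × 0.15/0.45 = 1.520.
Sorption retards both mechanisms: v_R = v/R = 0.04053 m/day, D_R = D/R = 0.02211 m²/day.
Peak time from v_R²t² + 2D_R t − x² = 0: t = (√(D_R² + v_R²x²) − D_R)/v_R².
√(D_R² + v_R²x²) = √(0.02211² + 0.04053² × 117²) = 4.742; v_R² = 0.001643.
t = (4.742 − 0.02211)/0.001643 = 2870 days.

2870 days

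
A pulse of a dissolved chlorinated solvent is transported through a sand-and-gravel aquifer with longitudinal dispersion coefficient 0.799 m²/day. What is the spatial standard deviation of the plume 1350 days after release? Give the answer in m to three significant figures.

Dispersive spreading gives a Gaussian with σ² = 2Dt; advection only shifts the center.
σ = √(2 × 0.799 × 1350) = 46.4 m.

46.4 m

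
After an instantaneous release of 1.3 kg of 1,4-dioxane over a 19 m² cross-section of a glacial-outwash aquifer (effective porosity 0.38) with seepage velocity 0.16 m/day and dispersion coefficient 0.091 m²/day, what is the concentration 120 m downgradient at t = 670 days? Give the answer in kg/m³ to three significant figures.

For an instantaneous plane source, C(x,t) = M/(n_e·A·√(4πDt)) · exp(−(x−vt)²/(4Dt)), with n_e·A the pore (flow) area.
Plume center vt = 0.16 × 670 = 107.2 m, so the well at 120 m is 12.8 m downgradient of the peak.
√(4πDt) = 27.68 m, giving peak height M/(n_e·A·√(4πDt)) = 1.3/(0.38 × 19 × 27.68) = 0.006505 kg/m³.
(x−vt)²/(4Dt) = (12.8)²/(4 × 0.091 × 670) = 0.6718; exp(−0.6718) = 0.5108.
C = 0.006505 × 0.5108 = 0.00332 kg/m³.

0.00332 kg/m³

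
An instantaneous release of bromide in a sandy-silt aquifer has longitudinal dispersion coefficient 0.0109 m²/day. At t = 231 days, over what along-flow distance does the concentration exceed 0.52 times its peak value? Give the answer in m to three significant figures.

5.13 m

The plume is Gaussian with σ = √(2Dt) = √(2 × 0.0109 × 231) = 2.244 m.
C/C_peak = exp(−Δx²/(2σ²)) = 0.52 ⇒ Δx = σ·√(−2 ln 0.52) = 2.244 × 1.144 = 2.567 m.
Width = 2Δx = 5.13 m.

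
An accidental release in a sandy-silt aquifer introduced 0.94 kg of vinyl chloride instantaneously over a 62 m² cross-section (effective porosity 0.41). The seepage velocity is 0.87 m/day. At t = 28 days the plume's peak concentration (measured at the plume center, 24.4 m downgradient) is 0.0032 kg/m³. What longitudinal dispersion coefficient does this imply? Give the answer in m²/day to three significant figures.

0.380 m²/day

At the plume center C_max = M/(n_e·A·√(4πDt)), so D = M²/(4πt·(n_e·A·C_max)²).
n_e·A·C_max = 0.41 × 62 × 0.0032 = 0.08134 kg/m.
D = 0.94²/(4π × 28 × 0.08134²) = 0.380 m²/day.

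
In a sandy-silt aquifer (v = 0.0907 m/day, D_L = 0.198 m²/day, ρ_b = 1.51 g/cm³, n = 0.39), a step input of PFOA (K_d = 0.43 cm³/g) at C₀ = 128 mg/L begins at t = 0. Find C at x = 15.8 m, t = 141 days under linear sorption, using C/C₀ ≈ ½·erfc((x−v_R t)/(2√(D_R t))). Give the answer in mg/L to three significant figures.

Retardation factor R = 1 + ρ_b·K_d/n = 1 + 1.51 × 0.43/0.39 = 2.665.
Sorption retards both mechanisms: v_R = v/R = 0.03403 m/day, D_R = D/R = 0.07430 m²/day.
v_R·t = 0.03403 × 141 = 4.79823 m; 2√(D_R t) = 6.473 m; argument = (15.8 − 4.79823)/6.473 = 1.700.
C = C₀ × ½·erfc(1.700) = 128 × 0.008105 = 1.04 mg/L.

1.04 mg/L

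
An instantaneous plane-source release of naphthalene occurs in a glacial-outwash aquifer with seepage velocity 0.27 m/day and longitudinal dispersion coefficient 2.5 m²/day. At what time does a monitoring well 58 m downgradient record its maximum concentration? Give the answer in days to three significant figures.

183 days

For the 1D instantaneous-source solution, setting ∂C/∂t = 0 at fixed x gives v²t² + 2Dt − x² = 0, so t = (√(D² + v²x²) − D)/v².
√(D² + v²x²) = √(2.5² + 0.27² × 58²) = 15.86; v² = 0.0729.
t = (15.86 − 2.5)/0.0729 = 183 days (vs. the pure-advection estimate x/v = 215 d).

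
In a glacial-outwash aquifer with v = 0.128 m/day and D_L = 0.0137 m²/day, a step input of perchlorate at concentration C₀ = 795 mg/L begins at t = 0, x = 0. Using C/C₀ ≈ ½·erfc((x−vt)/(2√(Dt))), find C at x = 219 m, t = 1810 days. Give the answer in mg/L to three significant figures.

766 mg/L

For a continuous step input, C/C₀ ≈ ½·erfc((x−vt)/(2√(Dt))).
vt = 0.128 × 1810 = 231.68 m and 2√(Dt) = 2√(0.0137 × 1810) = 9.959 m.
Argument (x−vt)/(2√(Dt)) = (219 − 231.68)/9.959 = -1.273; ½·erfc(-1.273) = 0.9641.
C = 795 × 0.9641 = 766 mg/L.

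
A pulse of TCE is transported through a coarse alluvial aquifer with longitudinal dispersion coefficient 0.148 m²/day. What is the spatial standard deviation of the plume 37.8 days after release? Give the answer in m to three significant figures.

Dispersive spreading gives a Gaussian with σ² = 2Dt; advection only shifts the center.
σ = √(2 × 0.148 × 37.8) = 3.34 m.

3.34 m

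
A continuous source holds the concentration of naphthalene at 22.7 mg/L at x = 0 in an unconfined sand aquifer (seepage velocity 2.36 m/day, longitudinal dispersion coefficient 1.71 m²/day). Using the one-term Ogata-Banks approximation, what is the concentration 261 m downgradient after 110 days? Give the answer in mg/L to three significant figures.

For a continuous step input, C/C₀ ≈ ½·erfc((x−vt)/(2√(Dt))).
vt = 2.36 × 110 = 259.6 m and 2√(Dt) = 2√(1.71 × 110) = 27.43 m.
Argument (x−vt)/(2√(Dt)) = (261 − 259.6)/27.43 = 0.05104; ½·erfc(0.05104) = 0.4712.
C = 22.7 × 0.4712 = 10.7 mg/L.

10.7 mg/L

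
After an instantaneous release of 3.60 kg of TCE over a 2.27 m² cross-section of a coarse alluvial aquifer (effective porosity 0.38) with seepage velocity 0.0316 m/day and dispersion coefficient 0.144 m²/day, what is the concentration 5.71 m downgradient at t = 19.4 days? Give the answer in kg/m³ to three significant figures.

0.0689 kg/m³

For an instantaneous plane source, C(x,t) = M/(n_e·A·√(4πDt)) · exp(−(x−vt)²/(4Dt)), with n_e·A the pore (flow) area.
Plume center vt = 0.0316 × 19.4 = 0.61304 m, so the well at 5.71 m is 5.09696 m downgradient of the peak.
√(4πDt) = 5.925 m, giving peak height M/(n_e·A·√(4πDt)) = 3.60/(0.38 × 2.27 × 5.925) = 0.7044 kg/m³.
(x−vt)²/(4Dt) = (5.09696)²/(4 × 0.144 × 19.4) = 2.325; exp(−2.325) = 0.09778.
C = 0.7044 × 0.09778 = 0.0689 kg/m³.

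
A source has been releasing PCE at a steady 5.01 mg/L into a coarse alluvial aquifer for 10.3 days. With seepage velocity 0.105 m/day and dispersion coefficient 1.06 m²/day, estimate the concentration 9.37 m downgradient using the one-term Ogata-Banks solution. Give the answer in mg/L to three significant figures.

For a continuous step input, C/C₀ ≈ ½·erfc((x−vt)/(2√(Dt))).
vt = 0.105 × 10.3 = 1.0815 m and 2√(Dt) = 2√(1.06 × 10.3) = 6.608 m.
Argument (x−vt)/(2√(Dt)) = (9.37 − 1.0815)/6.608 = 1.254; ½·erfc(1.254) = 0.03808.
C = 5.01 × 0.03808 = 0.191 mg/L.

0.191 mg/L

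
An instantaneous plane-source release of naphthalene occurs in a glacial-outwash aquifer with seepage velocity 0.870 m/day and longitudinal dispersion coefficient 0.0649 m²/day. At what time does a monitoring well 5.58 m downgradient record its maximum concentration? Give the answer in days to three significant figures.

6.33 days

For the 1D instantaneous-source solution, setting ∂C/∂t = 0 at fixed x gives v²t² + 2Dt − x² = 0, so t = (√(D² + v²x²) − D)/v².
√(D² + v²x²) = √(0.0649² + 0.870² × 5.58²) = 4.855; v² = 0.7569.
t = (4.855 − 0.0649)/0.7569 = 6.33 days (vs. the pure-advection estimate x/v = 6.41 d).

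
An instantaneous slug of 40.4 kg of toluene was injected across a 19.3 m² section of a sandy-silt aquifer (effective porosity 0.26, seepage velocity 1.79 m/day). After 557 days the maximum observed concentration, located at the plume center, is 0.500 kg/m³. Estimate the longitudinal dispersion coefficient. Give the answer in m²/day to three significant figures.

0.0370 m²/day

At the plume center C_max = M/(n_e·A·√(4πDt)), so D = M²/(4πt·(n_e·A·C_max)²).
n_e·A·C_max = 0.26 × 19.3 × 0.500 = 2.509 kg/m.
D = 40.4²/(4π × 557 × 2.509²) = 0.0370 m²/day.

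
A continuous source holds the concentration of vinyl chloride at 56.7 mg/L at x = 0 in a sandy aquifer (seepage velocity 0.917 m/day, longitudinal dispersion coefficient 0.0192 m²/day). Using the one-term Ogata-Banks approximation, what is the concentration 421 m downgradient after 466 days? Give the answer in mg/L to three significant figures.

52.9 mg/L

For a continuous step input, C/C₀ ≈ ½·erfc((x−vt)/(2√(Dt))).
vt = 0.917 × 466 = 427.322 m and 2√(Dt) = 2√(0.0192 × 466) = 5.982 m.
Argument (x−vt)/(2√(Dt)) = (421 − 427.322)/5.982 = -1.057; ½·erfc(-1.057) = 0.9325.
C = 56.7 × 0.9325 = 52.9 mg/L.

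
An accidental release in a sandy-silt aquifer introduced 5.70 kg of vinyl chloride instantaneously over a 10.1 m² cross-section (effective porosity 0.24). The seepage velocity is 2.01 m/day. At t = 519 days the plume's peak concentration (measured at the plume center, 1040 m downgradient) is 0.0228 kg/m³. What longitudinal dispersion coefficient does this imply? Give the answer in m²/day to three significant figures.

1.63 m²/day

At the plume center C_max = M/(n_e·A·√(4πDt)), so D = M²/(4πt·(n_e·A·C_max)²).
n_e·A·C_max = 0.24 × 10.1 × 0.0228 = 0.05527 kg/m.
D = 5.70²/(4π × 519 × 0.05527²) = 1.63 m²/day.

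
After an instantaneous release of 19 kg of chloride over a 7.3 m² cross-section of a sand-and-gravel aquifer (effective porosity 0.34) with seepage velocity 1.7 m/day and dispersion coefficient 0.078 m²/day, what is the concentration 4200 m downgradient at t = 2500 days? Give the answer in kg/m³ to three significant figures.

0.00627 kg/m³

For an instantaneous plane source, C(x,t) = M/(n_e·A·√(4πDt)) · exp(−(x−vt)²/(4Dt)), with n_e·A the pore (flow) area.
Plume center vt = 1.7 × 2500 = 4250 m, so the well at 4200 m is 50 m upgradient of the peak.
√(4πDt) = 49.50 m, giving peak height M/(n_e·A·√(4πDt)) = 19/(0.34 × 7.3 × 49.50) = 0.1546 kg/m³.
(x−vt)²/(4Dt) = (-50)²/(4 × 0.078 × 2500) = 3.205; exp(−3.205) = 0.04056.
C = 0.1546 × 0.04056 = 0.00627 kg/m³.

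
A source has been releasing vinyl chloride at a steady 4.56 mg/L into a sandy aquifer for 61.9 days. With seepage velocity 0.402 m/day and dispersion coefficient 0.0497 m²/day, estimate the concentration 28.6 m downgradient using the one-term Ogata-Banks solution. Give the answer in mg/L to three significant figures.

0.306 mg/L

For a continuous step input, C/C₀ ≈ ½·erfc((x−vt)/(2√(Dt))).
vt = 0.402 × 61.9 = 24.8838 m and 2√(Dt) = 2√(0.0497 × 61.9) = 3.508 m.
Argument (x−vt)/(2√(Dt)) = (28.6 − 24.8838)/3.508 = 1.059; ½·erfc(1.059) = 0.06711.
C = 4.56 × 0.06711 = 0.306 mg/L.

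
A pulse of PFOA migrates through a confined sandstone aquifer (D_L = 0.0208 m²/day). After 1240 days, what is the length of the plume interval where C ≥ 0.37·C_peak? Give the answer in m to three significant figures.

20.3 m

The plume is Gaussian with σ = √(2Dt) = √(2 × 0.0208 × 1240) = 7.182 m.
C/C_peak = exp(−Δx²/(2σ²)) = 0.37 ⇒ Δx = σ·√(−2 ln 0.37) = 7.182 × 1.410 = 10.13 m.
Width = 2Δx = 20.3 m.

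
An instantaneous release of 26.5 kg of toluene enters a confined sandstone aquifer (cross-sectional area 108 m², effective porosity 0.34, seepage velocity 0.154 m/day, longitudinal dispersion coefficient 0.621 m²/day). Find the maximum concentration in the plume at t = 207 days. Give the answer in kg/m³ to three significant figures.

0.0180 kg/m³

The peak of an instantaneous 1D plume sits at x = vt; there the Gaussian factor is 1 and C_max = M/(n_e·A·√(4πDt)), where n_e·A is the pore area the mass is dissolved in.
√(4πDt) = √(4π × 0.621 × 207) = 40.19 m, so C_max = 26.5/(0.34 × 108 × 40.19) = 0.0180 kg/m³.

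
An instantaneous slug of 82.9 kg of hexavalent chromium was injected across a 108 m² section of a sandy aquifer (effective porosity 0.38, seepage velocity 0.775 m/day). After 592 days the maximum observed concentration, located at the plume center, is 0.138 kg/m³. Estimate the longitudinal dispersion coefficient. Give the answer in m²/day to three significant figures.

0.0288 m²/day

At the plume center C_max = M/(n_e·A·√(4πDt)), so D = M²/(4πt·(n_e·A·C_max)²).
n_e·A·C_max = 0.38 × 108 × 0.138 = 5.664 kg/m.
D = 82.9²/(4π × 592 × 5.664²) = 0.0288 m²/day.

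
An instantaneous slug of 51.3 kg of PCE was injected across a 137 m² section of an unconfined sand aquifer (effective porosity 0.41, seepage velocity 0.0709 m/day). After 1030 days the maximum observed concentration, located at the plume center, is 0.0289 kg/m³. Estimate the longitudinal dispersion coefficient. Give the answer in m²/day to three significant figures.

0.0772 m²/day

At the plume center C_max = M/(n_e·A·√(4πDt)), so D = M²/(4πt·(n_e·A·C_max)²).
n_e·A·C_max = 0.41 × 137 × 0.0289 = 1.623 kg/m.
D = 51.3²/(4π × 1030 × 1.623²) = 0.0772 m²/day.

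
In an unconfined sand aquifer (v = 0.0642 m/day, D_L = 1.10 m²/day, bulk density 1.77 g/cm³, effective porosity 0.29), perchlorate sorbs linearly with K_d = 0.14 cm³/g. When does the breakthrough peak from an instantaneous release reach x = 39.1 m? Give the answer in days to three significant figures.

Retardation factor R = 1 + ρ_b·K_d/n = 1 + 1.77 × 0.14/0.29 = 1.854.
Sorption retards both mechanisms: v_R = v/R = 0.03463 m/day, D_R = D/R = 0.5933 m²/day.
Peak time from v_R²t² + 2D_R t − x² = 0: t = (√(D_R² + v_R²x²) − D_R)/v_R².
√(D_R² + v_R²x²) = √(0.5933² + 0.03463² × 39.1²) = 1.478; v_R² = 0.001199.
t = (1.478 − 0.5933)/0.001199 = 738 days.

738 days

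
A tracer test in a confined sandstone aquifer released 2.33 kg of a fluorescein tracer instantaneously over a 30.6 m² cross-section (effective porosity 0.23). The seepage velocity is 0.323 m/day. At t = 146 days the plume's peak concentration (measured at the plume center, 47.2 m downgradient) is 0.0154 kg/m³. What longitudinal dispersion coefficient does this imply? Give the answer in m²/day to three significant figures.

0.252 m²/day

At the plume center C_max = M/(n_e·A·√(4πDt)), so D = M²/(4πt·(n_e·A·C_max)²).
n_e·A·C_max = 0.23 × 30.6 × 0.0154 = 0.1084 kg/m.
D = 2.33²/(4π × 146 × 0.1084²) = 0.252 m²/day.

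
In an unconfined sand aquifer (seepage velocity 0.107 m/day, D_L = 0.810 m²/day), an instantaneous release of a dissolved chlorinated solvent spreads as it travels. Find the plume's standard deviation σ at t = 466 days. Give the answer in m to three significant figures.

Dispersive spreading gives a Gaussian with σ² = 2Dt; advection only shifts the center.
σ = √(2 × 0.810 × 466) = 27.5 m.

27.5 m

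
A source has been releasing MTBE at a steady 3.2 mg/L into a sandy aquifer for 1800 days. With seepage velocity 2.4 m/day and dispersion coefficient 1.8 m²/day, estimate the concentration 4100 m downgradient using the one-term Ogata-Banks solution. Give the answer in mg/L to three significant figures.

For a continuous step input, C/C₀ ≈ ½·erfc((x−vt)/(2√(Dt))).
vt = 2.4 × 1800 = 4320 m and 2√(Dt) = 2√(1.8 × 1800) = 113.8 m.
Argument (x−vt)/(2√(Dt)) = (4100 − 4320)/113.8 = -1.933; ½·erfc(-1.933) = 0.9969.
C = 3.2 × 0.9969 = 3.19 mg/L.

3.19 mg/L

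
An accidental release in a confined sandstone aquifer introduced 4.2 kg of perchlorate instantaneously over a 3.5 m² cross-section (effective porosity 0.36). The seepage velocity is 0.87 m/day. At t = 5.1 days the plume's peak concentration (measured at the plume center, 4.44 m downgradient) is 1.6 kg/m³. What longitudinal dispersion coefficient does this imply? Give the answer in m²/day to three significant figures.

At the plume center C_max = M/(n_e·A·√(4πDt)), so D = M²/(4πt·(n_e·A·C_max)²).
n_e·A·C_max = 0.36 × 3.5 × 1.6 = 2.016 kg/m.
D = 4.2²/(4π × 5.1 × 2.016²) = 0.0677 m²/day.

0.0677 m²/day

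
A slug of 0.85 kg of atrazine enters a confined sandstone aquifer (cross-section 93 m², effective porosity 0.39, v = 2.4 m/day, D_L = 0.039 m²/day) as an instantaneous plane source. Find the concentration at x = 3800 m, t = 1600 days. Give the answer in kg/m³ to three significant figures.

For an instantaneous plane source, C(x,t) = M/(n_e·A·√(4πDt)) · exp(−(x−vt)²/(4Dt)), with n_e·A the pore (flow) area.
Plume center vt = 2.4 × 1600 = 3840 m, so the well at 3800 m is 40 m upgradient of the peak.
√(4πDt) = 28.00 m, giving peak height M/(n_e·A·√(4πDt)) = 0.85/(0.39 × 93 × 28.00) = 0.0008370 kg/m³.
(x−vt)²/(4Dt) = (-40)²/(4 × 0.039 × 1600) = 6.410; exp(−6.410) = 0.001645.
C = 0.0008370 × 0.001645 = 1.38e-06 kg/m³.

1.38e-06 kg/m³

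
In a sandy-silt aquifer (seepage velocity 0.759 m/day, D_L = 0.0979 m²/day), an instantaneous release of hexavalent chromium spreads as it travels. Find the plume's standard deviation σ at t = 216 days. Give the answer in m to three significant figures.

Dispersive spreading gives a Gaussian with σ² = 2Dt; advection only shifts the center.
σ = √(2 × 0.0979 × 216) = 6.50 m.

6.50 m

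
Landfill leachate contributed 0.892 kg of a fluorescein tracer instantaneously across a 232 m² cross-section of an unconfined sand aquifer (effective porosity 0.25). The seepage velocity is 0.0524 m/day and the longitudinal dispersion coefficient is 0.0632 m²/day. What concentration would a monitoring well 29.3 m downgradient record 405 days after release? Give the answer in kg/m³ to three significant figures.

0.000453 kg/m³

For an instantaneous plane source, C(x,t) = M/(n_e·A·√(4πDt)) · exp(−(x−vt)²/(4Dt)), with n_e·A the pore (flow) area.
Plume center vt = 0.0524 × 405 = 21.222 m, so the well at 29.3 m is 8.078 m downgradient of the peak.
√(4πDt) = 17.93 m, giving peak height M/(n_e·A·√(4πDt)) = 0.892/(0.25 × 232 × 17.93) = 0.0008577 kg/m³.
(x−vt)²/(4Dt) = (8.078)²/(4 × 0.0632 × 405) = 0.6373; exp(−0.6373) = 0.5287.
C = 0.0008577 × 0.5287 = 0.000453 kg/m³.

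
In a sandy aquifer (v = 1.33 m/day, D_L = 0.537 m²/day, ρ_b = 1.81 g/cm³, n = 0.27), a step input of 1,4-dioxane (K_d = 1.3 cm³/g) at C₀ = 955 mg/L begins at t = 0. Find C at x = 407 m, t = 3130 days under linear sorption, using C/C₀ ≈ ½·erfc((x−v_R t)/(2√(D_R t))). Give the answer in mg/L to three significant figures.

Retardation factor R = 1 + ρ_b·K_d/n = 1 + 1.81 × 1.3/0.27 = 9.715.
Sorption retards both mechanisms: v_R = v/R = 0.1369 m/day, D_R = D/R = 0.05528 m²/day.
v_R·t = 0.1369 × 3130 = 428.497 m; 2√(D_R t) = 26.31 m; argument = (407 − 428.497)/26.31 = -0.8171.
C = C₀ × ½·erfc(-0.8171) = 955 × 0.8761 = 837 mg/L.

837 mg/L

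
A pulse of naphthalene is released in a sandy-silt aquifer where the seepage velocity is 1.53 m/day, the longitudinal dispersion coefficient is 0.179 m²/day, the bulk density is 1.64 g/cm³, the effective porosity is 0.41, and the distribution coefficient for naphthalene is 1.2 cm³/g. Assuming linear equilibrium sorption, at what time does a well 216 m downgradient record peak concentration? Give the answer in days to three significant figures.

Retardation factor R = 1 + ρ_b·K_d/n = 1 + 1.64 × 1.2/0.41 = 5.800.
Sorption retards both mechanisms: v_R = v/R = 0.2638 m/day, D_R = D/R = 0.03086 m²/day.
Peak time from v_R²t² + 2D_R t − x² = 0: t = (√(D_R² + v_R²x²) − D_R)/v_R².
√(D_R² + v_R²x²) = √(0.03086² + 0.2638² × 216²) = 56.98; v_R² = 0.06959.
t = (56.98 − 0.03086)/0.06959 = 818 days.

818 days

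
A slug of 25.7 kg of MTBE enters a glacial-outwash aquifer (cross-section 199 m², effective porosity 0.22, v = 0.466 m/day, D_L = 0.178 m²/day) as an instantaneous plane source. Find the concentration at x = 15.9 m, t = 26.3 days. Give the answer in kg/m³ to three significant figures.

0.0377 kg/m³

For an instantaneous plane source, C(x,t) = M/(n_e·A·√(4πDt)) · exp(−(x−vt)²/(4Dt)), with n_e·A the pore (flow) area.
Plume center vt = 0.466 × 26.3 = 12.2558 m, so the well at 15.9 m is 3.6442 m downgradient of the peak.
√(4πDt) = 7.670 m, giving peak height M/(n_e·A·√(4πDt)) = 25.7/(0.22 × 199 × 7.670) = 0.07654 kg/m³.
(x−vt)²/(4Dt) = (3.6442)²/(4 × 0.178 × 26.3) = 0.7092; exp(−0.7092) = 0.4920.
C = 0.07654 × 0.4920 = 0.0377 kg/m³.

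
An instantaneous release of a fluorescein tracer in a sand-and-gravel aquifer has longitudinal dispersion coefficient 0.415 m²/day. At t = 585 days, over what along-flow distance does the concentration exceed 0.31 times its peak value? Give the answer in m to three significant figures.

67.4 m

The plume is Gaussian with σ = √(2Dt) = √(2 × 0.415 × 585) = 22.04 m.
C/C_peak = exp(−Δx²/(2σ²)) = 0.31 ⇒ Δx = σ·√(−2 ln 0.31) = 22.04 × 1.530 = 33.72 m.
Width = 2Δx = 67.4 m.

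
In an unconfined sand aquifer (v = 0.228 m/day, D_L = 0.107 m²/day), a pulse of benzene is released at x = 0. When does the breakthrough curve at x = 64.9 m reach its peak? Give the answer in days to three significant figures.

For the 1D instantaneous-source solution, setting ∂C/∂t = 0 at fixed x gives v²t² + 2Dt − x² = 0, so t = (√(D² + v²x²) − D)/v².
√(D² + v²x²) = √(0.107² + 0.228² × 64.9²) = 14.80; v² = 0.051984.
t = (14.80 − 0.107)/0.051984 = 283 days (vs. the pure-advection estimate x/v = 285 d).

283 days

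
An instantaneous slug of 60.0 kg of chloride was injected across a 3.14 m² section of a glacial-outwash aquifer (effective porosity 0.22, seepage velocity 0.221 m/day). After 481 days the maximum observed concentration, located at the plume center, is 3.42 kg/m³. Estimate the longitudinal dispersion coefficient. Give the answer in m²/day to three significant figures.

0.107 m²/day

At the plume center C_max = M/(n_e·A·√(4πDt)), so D = M²/(4πt·(n_e·A·C_max)²).
n_e·A·C_max = 0.22 × 3.14 × 3.42 = 2.363 kg/m.
D = 60.0²/(4π × 481 × 2.363²) = 0.107 m²/day.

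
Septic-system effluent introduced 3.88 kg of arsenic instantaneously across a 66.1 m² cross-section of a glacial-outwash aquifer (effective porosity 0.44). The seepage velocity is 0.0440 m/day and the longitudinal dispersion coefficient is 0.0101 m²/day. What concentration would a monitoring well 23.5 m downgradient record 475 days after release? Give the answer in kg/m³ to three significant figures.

For an instantaneous plane source, C(x,t) = M/(n_e·A·√(4πDt)) · exp(−(x−vt)²/(4Dt)), with n_e·A the pore (flow) area.
Plume center vt = 0.0440 × 475 = 20.9 m, so the well at 23.5 m is 2.6 m downgradient of the peak.
√(4πDt) = 7.764 m, giving peak height M/(n_e·A·√(4πDt)) = 3.88/(0.44 × 66.1 × 7.764) = 0.01718 kg/m³.
(x−vt)²/(4Dt) = (2.6)²/(4 × 0.0101 × 475) = 0.3523; exp(−0.3523) = 0.7031.
C = 0.01718 × 0.7031 = 0.0121 kg/m³.

0.0121 kg/m³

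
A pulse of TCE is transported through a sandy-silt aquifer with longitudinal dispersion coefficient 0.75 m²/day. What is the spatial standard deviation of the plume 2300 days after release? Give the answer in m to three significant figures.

58.7 m

Dispersive spreading gives a Gaussian with σ² = 2Dt; advection only shifts the center.
σ = √(2 × 0.75 × 2300) = 58.7 m.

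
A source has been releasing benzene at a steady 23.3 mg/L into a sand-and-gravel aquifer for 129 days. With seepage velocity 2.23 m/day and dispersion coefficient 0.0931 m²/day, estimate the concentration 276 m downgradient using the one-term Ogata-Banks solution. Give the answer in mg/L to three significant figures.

23.1 mg/L

For a continuous step input, C/C₀ ≈ ½·erfc((x−vt)/(2√(Dt))).
vt = 2.23 × 129 = 287.67 m and 2√(Dt) = 2√(0.0931 × 129) = 6.931 m.
Argument (x−vt)/(2√(Dt)) = (276 − 287.67)/6.931 = -1.684; ½·erfc(-1.684) = 0.9914.
C = 23.3 × 0.9914 = 23.1 mg/L.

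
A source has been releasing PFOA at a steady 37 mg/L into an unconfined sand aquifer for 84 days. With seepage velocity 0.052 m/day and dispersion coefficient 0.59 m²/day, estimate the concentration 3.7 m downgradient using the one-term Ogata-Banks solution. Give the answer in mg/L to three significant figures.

19.5 mg/L

For a continuous step input, C/C₀ ≈ ½·erfc((x−vt)/(2√(Dt))).
vt = 0.052 × 84 = 4.368 m and 2√(Dt) = 2√(0.59 × 84) = 14.08 m.
Argument (x−vt)/(2√(Dt)) = (3.7 − 4.368)/14.08 = -0.04744; ½·erfc(-0.04744) = 0.5267.
C = 37 × 0.5267 = 19.5 mg/L.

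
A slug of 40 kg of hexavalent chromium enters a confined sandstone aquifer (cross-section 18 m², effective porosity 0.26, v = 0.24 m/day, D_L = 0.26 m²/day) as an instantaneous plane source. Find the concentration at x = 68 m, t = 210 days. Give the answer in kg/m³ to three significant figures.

For an instantaneous plane source, C(x,t) = M/(n_e·A·√(4πDt)) · exp(−(x−vt)²/(4Dt)), with n_e·A the pore (flow) area.
Plume center vt = 0.24 × 210 = 50.4 m, so the well at 68 m is 17.6 m downgradient of the peak.
√(4πDt) = 26.19 m, giving peak height M/(n_e·A·√(4πDt)) = 40/(0.26 × 18 × 26.19) = 0.3263 kg/m³.
(x−vt)²/(4Dt) = (17.6)²/(4 × 0.26 × 210) = 1.418; exp(−1.418) = 0.2422.
C = 0.3263 × 0.2422 = 0.0790 kg/m³.

0.0790 kg/m³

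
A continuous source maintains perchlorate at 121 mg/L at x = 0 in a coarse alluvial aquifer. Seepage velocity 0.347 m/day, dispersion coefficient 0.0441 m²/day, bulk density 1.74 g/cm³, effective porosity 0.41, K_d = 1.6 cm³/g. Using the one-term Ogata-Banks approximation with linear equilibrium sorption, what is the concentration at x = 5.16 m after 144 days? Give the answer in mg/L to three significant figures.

101 mg/L

Retardation factor R = 1 + ρ_b·K_d/n = 1 + 1.74 × 1.6/0.41 = 7.790.
Sorption retards both mechanisms: v_R = v/R = 0.04454 m/day, D_R = D/R = 0.005661 m²/day.
v_R·t = 0.04454 × 144 = 6.41376 m; 2√(D_R t) = 1.806 m; argument = (5.16 − 6.41376)/1.806 = -0.6942.
C = C₀ × ½·erfc(-0.6942) = 121 × 0.8369 = 101 mg/L.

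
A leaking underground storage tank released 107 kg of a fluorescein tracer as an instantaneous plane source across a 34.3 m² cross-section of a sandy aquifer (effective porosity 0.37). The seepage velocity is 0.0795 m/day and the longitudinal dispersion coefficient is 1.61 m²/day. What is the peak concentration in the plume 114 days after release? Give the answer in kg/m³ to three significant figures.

The peak of an instantaneous 1D plume sits at x = vt; there the Gaussian factor is 1 and C_max = M/(n_e·A·√(4πDt)), where n_e·A is the pore area the mass is dissolved in.
√(4πDt) = √(4π × 1.61 × 114) = 48.03 m, so C_max = 107/(0.37 × 34.3 × 48.03) = 0.176 kg/m³.

0.176 kg/m³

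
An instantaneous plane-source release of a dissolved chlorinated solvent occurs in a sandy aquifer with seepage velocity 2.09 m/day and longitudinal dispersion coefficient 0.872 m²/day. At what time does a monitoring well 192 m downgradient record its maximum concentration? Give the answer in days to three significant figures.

91.7 days

For the 1D instantaneous-source solution, setting ∂C/∂t = 0 at fixed x gives v²t² + 2Dt − x² = 0, so t = (√(D² + v²x²) − D)/v².
√(D² + v²x²) = √(0.872² + 2.09² × 192²) = 401.3; v² = 4.3681.
t = (401.3 − 0.872)/4.3681 = 91.7 days (vs. the pure-advection estimate x/v = 91.9 d).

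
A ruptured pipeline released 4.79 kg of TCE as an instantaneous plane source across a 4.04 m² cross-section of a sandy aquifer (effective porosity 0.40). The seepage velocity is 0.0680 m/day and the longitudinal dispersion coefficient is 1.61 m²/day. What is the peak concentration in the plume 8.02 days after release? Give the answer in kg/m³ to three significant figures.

The peak of an instantaneous 1D plume sits at x = vt; there the Gaussian factor is 1 and C_max = M/(n_e·A·√(4πDt)), where n_e·A is the pore area the mass is dissolved in.
√(4πDt) = √(4π × 1.61 × 8.02) = 12.74 m, so C_max = 4.79/(0.40 × 4.04 × 12.74) = 0.233 kg/m³.

0.233 kg/m³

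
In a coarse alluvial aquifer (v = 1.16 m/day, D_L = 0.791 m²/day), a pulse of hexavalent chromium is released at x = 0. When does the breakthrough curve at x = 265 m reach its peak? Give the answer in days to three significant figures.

For the 1D instantaneous-source solution, setting ∂C/∂t = 0 at fixed x gives v²t² + 2Dt − x² = 0, so t = (√(D² + v²x²) − D)/v².
√(D² + v²x²) = √(0.791² + 1.16² × 265²) = 307.4; v² = 1.3456.
t = (307.4 − 0.791)/1.3456 = 228 days (vs. the pure-advection estimate x/v = 228 d).

228 days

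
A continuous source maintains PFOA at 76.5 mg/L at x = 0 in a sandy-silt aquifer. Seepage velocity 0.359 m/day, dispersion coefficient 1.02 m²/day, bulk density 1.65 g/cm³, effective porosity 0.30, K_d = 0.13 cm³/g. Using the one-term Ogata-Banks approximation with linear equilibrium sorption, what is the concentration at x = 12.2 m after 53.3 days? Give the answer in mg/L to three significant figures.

Retardation factor R = 1 + ρ_b·K_d/n = 1 + 1.65 × 0.13/0.30 = 1.715.
Sorption retards both mechanisms: v_R = v/R = 0.2093 m/day, D_R = D/R = 0.5948 m²/day.
v_R·t = 0.2093 × 53.3 = 11.15569 m; 2√(D_R t) = 11.26 m; argument = (12.2 − 11.15569)/11.26 = 0.09275.
C = C₀ × ½·erfc(0.09275) = 76.5 × 0.4478 = 34.3 mg/L.

34.3 mg/L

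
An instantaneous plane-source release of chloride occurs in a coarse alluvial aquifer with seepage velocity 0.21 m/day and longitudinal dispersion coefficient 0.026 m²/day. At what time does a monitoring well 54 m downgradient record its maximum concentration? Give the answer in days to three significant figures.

257 days

For the 1D instantaneous-source solution, setting ∂C/∂t = 0 at fixed x gives v²t² + 2Dt − x² = 0, so t = (√(D² + v²x²) − D)/v².
√(D² + v²x²) = √(0.026² + 0.21² × 54²) = 11.34; v² = 0.0441.
t = (11.34 − 0.026)/0.0441 = 257 days (vs. the pure-advection estimate x/v = 257 d).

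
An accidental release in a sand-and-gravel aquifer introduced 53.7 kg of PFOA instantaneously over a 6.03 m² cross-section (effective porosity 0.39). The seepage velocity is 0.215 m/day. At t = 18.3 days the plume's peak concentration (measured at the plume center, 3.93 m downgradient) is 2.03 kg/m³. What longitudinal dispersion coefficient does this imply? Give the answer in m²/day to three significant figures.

0.550 m²/day

At the plume center C_max = M/(n_e·A·√(4πDt)), so D = M²/(4πt·(n_e·A·C_max)²).
n_e·A·C_max = 0.39 × 6.03 × 2.03 = 4.774 kg/m.
D = 53.7²/(4π × 18.3 × 4.774²) = 0.550 m²/day.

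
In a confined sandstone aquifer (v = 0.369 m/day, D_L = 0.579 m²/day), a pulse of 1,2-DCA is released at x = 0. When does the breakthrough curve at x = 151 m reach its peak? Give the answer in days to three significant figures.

For the 1D instantaneous-source solution, setting ∂C/∂t = 0 at fixed x gives v²t² + 2Dt − x² = 0, so t = (√(D² + v²x²) − D)/v².
√(D² + v²x²) = √(0.579² + 0.369² × 151²) = 55.72; v² = 0.136161.
t = (55.72 − 0.579)/0.136161 = 405 days (vs. the pure-advection estimate x/v = 409 d).

405 days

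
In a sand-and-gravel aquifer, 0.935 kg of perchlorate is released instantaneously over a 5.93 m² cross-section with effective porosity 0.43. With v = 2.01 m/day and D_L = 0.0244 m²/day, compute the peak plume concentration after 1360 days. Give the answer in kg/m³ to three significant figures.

0.0180 kg/m³

The peak of an instantaneous 1D plume sits at x = vt; there the Gaussian factor is 1 and C_max = M/(n_e·A·√(4πDt)), where n_e·A is the pore area the mass is dissolved in.
√(4πDt) = √(4π × 0.0244 × 1360) = 20.42 m, so C_max = 0.935/(0.43 × 5.93 × 20.42) = 0.0180 kg/m³.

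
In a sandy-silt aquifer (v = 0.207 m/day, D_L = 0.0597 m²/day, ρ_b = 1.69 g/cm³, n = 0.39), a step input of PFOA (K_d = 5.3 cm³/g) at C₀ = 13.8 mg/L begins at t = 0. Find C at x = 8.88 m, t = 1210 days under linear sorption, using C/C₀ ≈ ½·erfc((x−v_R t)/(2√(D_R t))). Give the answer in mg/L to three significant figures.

Retardation factor R = 1 + ρ_b·K_d/n = 1 + 1.69 × 5.3/0.39 = 23.97.
Sorption retards both mechanisms: v_R = v/R = 0.008636 m/day, D_R = D/R = 0.002491 m²/day.
v_R·t = 0.008636 × 1210 = 10.44956 m; 2√(D_R t) = 3.472 m; argument = (8.88 − 10.44956)/3.472 = -0.4521.
C = C₀ × ½·erfc(-0.4521) = 13.8 × 0.7387 = 10.2 mg/L.

10.2 mg/L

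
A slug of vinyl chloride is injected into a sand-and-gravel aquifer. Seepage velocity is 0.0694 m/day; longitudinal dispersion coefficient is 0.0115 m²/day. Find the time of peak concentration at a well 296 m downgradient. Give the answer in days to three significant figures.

For the 1D instantaneous-source solution, setting ∂C/∂t = 0 at fixed x gives v²t² + 2Dt − x² = 0, so t = (√(D² + v²x²) − D)/v².
√(D² + v²x²) = √(0.0115² + 0.0694² × 296²) = 20.54; v² = 0.00481636.
t = (20.54 − 0.0115)/0.00481636 = 4260 days (vs. the pure-advection estimate x/v = 4270 d).

4260 days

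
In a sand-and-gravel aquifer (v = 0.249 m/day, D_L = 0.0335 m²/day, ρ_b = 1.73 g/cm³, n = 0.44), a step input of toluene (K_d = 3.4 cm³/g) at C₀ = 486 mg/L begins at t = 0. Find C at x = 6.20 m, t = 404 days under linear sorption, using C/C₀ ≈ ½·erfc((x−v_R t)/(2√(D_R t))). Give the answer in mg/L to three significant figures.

350 mg/L

Retardation factor R = 1 + ρ_b·K_d/n = 1 + 1.73 × 3.4/0.44 = 14.37.
Sorption retards both mechanisms: v_R = v/R = 0.01733 m/day, D_R = D/R = 0.002331 m²/day.
v_R·t = 0.01733 × 404 = 7.00132 m; 2√(D_R t) = 1.941 m; argument = (6.20 − 7.00132)/1.941 = -0.4128.
C = C₀ × ½·erfc(-0.4128) = 486 × 0.7203 = 350 mg/L.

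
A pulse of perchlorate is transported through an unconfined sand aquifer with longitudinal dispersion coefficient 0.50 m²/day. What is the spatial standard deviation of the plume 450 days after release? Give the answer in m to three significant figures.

21.2 m

Dispersive spreading gives a Gaussian with σ² = 2Dt; advection only shifts the center.
σ = √(2 × 0.50 × 450) = 21.2 m.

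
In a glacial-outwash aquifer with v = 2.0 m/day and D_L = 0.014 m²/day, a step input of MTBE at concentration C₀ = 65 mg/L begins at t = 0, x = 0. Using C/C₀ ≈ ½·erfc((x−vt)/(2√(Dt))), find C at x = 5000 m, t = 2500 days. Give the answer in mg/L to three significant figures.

For a continuous step input, C/C₀ ≈ ½·erfc((x−vt)/(2√(Dt))).
vt = 2.0 × 2500 = 5000 m and 2√(Dt) = 2√(0.014 × 2500) = 11.83 m.
Argument (x−vt)/(2√(Dt)) = (5000 − 5000)/11.83 = 0; ½·erfc(0) = 0.5000.
C = 65 × 0.5000 = 32.5 mg/L.

32.5 mg/L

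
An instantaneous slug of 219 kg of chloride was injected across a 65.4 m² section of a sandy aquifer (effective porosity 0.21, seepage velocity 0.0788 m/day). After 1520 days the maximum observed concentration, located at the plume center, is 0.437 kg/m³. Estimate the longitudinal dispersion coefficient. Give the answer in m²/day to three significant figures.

At the plume center C_max = M/(n_e·A·√(4πDt)), so D = M²/(4πt·(n_e·A·C_max)²).
n_e·A·C_max = 0.21 × 65.4 × 0.437 = 6.002 kg/m.
D = 219²/(4π × 1520 × 6.002²) = 0.0697 m²/day.

0.0697 m²/day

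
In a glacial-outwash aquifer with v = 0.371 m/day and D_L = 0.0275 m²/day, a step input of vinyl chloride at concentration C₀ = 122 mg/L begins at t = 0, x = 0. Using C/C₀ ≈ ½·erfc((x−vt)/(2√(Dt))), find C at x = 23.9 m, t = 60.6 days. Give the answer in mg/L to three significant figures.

26.7 mg/L

For a continuous step input, C/C₀ ≈ ½·erfc((x−vt)/(2√(Dt))).
vt = 0.371 × 60.6 = 22.4826 m and 2√(Dt) = 2√(0.0275 × 60.6) = 2.582 m.
Argument (x−vt)/(2√(Dt)) = (23.9 − 22.4826)/2.582 = 0.5490; ½·erfc(0.5490) = 0.2188.
C = 122 × 0.2188 = 26.7 mg/L.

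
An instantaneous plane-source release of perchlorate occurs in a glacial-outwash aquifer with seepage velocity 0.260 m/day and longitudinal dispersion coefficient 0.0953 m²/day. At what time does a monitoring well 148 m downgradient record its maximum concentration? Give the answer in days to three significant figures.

568 days

For the 1D instantaneous-source solution, setting ∂C/∂t = 0 at fixed x gives v²t² + 2Dt − x² = 0, so t = (√(D² + v²x²) − D)/v².
√(D² + v²x²) = √(0.0953² + 0.260² × 148²) = 38.48; v² = 0.0676.
t = (38.48 − 0.0953)/0.0676 = 568 days (vs. the pure-advection estimate x/v = 569 d).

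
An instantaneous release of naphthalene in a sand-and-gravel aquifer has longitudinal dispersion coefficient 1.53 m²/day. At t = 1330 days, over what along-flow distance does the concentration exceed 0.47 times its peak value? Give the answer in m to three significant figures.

The plume is Gaussian with σ = √(2Dt) = √(2 × 1.53 × 1330) = 63.79 m.
C/C_peak = exp(−Δx²/(2σ²)) = 0.47 ⇒ Δx = σ·√(−2 ln 0.47) = 63.79 × 1.229 = 78.40 m.
Width = 2Δx = 157 m.

157 m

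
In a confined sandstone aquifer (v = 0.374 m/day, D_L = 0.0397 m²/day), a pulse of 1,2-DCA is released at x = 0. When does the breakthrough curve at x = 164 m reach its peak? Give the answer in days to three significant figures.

For the 1D instantaneous-source solution, setting ∂C/∂t = 0 at fixed x gives v²t² + 2Dt − x² = 0, so t = (√(D² + v²x²) − D)/v².
√(D² + v²x²) = √(0.0397² + 0.374² × 164²) = 61.34; v² = 0.139876.
t = (61.34 − 0.0397)/0.139876 = 438 days (vs. the pure-advection estimate x/v = 439 d).

438 days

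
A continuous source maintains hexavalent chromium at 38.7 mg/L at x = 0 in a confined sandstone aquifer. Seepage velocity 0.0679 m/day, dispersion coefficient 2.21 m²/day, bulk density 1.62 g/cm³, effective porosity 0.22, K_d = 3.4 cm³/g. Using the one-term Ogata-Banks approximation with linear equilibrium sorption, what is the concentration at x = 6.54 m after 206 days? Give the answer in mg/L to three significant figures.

6.00 mg/L

Retardation factor R = 1 + ρ_b·K_d/n = 1 + 1.62 × 3.4/0.22 = 26.04.
Sorption retards both mechanisms: v_R = v/R = 0.002608 m/day, D_R = D/R = 0.08487 m²/day.
v_R·t = 0.002608 × 206 = 0.537248 m; 2√(D_R t) = 8.363 m; argument = (6.54 − 0.537248)/8.363 = 0.7178.
C = C₀ × ½·erfc(0.7178) = 38.7 × 0.1550 = 6.00 mg/L.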